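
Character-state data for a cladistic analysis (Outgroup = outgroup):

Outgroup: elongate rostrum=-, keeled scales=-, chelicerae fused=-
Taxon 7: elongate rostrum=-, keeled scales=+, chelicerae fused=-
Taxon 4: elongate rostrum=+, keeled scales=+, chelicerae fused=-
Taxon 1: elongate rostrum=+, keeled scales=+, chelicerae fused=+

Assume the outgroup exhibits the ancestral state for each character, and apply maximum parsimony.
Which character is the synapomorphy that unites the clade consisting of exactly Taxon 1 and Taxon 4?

The outgroup has state '-' for every character, so '+' is the derived state throughout.
Only Taxon 1 and Taxon 4 show the derived state '+' for elongate rostrum, supporting them as a clade.
keeled scales (derived state '+') is shared by all ingroup taxa — unites the whole ingroup.
chelicerae fused (derived state '+') is unique to Taxon 1 (autapomorphy; uninformative for grouping).
Most parsimonious ingroup topology: (Taxon 7,(Taxon 4,Taxon 1)).
The clade {Taxon 1, Taxon 4} is supported by elongate rostrum: its derived state '+' occurs in exactly those taxa and in no other taxon (including the outgroup).

elongate rostrum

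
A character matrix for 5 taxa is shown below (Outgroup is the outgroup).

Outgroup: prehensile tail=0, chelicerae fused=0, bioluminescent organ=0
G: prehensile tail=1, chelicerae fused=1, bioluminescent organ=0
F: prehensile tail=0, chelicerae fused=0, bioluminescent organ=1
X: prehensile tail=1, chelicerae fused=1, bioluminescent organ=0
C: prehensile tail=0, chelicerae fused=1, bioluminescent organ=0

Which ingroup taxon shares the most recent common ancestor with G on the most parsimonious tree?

The outgroup has state '0' for every character, so '1' is the derived state throughout.
prehensile tail: derived state '1' in G and X only — synapomorphy for {G, X}.
chelicerae fused: derived state '1' in C, G, and X only — synapomorphy for {C, G, X}.
bioluminescent organ: derived state '1' in F only — an autapomorphy, so it tells us nothing about relationships among taxa.
Most parsimonious ingroup topology: (((G,X),C),F).
G and X form a cherry on this tree, so they are sister taxa.

X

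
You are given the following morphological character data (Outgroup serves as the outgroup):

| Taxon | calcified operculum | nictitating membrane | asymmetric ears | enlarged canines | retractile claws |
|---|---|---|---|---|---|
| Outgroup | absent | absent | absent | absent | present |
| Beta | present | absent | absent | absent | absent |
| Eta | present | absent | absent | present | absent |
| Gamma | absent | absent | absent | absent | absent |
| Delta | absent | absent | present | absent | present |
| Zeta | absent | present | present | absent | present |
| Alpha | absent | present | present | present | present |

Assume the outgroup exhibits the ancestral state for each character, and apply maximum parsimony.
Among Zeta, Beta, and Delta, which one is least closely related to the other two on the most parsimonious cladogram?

Character polarity is set by the outgroup: the derived state is whichever differs from the outgroup's state, so for retractile claws the derived state is 'absent', and for the remaining characters it is 'present'.
calcified operculum: derived state 'present' in Beta and Eta only — synapomorphy for {Beta, Eta}.
nictitating membrane: derived state 'present' in Alpha and Zeta only — synapomorphy for {Alpha, Zeta}.
asymmetric ears (derived state 'present') is shared by Alpha, Delta, and Zeta — a synapomorphy uniting that clade.
enlarged canines groups Alpha and Eta, which is incompatible with the clades supported by the remaining characters; treating it as convergent (homoplasy) costs fewer steps than any alternative tree.
Only Beta, Eta, and Gamma show the derived state 'absent' for retractile claws, supporting them as a clade.
Most parsimonious ingroup topology: (((Beta,Eta),Gamma),(Delta,(Zeta,Alpha))).
Delta and Zeta share a more recent common ancestor with each other than either does with Beta, so Beta is the least closely related of the three.

Beta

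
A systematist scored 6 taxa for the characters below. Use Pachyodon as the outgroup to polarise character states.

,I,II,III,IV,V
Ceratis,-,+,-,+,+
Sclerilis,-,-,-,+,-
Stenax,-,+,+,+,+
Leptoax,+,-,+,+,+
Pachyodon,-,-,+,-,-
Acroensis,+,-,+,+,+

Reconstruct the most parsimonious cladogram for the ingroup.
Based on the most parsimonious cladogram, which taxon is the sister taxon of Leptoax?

Character polarity is set by the outgroup: the derived state is whichever differs from the outgroup's state, so for III the derived state is '-', and for the remaining characters it is '+'.
Only Acroensis and Leptoax show the derived state '+' for I, supporting them as a clade.
II: derived state '+' in Ceratis and Stenax only — synapomorphy for {Ceratis, Stenax}.
III groups Ceratis and Sclerilis, which is incompatible with the clades supported by the remaining characters; treating it as convergent (homoplasy) costs fewer steps than any alternative tree.
All ingroup taxa share the derived state '+' for IV; it defines the ingroup but does not resolve relationships within it.
V: derived state '+' in Acroensis, Ceratis, Leptoax, and Stenax only — synapomorphy for {Acroensis, Ceratis, Leptoax, Stenax}.
Most parsimonious ingroup topology: (Sclerilis,((Stenax,Ceratis),(Leptoax,Acroensis))).
Leptoax and Acroensis form a cherry on this tree, so they are sister taxa.

Acroensis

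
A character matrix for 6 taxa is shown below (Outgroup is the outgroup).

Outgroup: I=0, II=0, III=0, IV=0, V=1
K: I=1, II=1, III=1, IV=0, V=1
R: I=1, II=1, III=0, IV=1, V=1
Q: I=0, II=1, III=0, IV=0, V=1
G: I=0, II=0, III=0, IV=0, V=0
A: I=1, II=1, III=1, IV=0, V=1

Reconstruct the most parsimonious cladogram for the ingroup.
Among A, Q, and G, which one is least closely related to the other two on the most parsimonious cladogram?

Character polarity is set by the outgroup: the derived state is whichever differs from the outgroup's state, so for V the derived state is '0', and for the remaining characters it is '1'.
I: derived state '1' in A, K, and R only — synapomorphy for {A, K, R}.
II: derived state '1' in A, K, Q, and R only — synapomorphy for {A, K, Q, R}.
Only A and K show the derived state '1' for III, supporting them as a clade.
IV: derived state '1' in R only — an autapomorphy, so it tells us nothing about relationships among taxa.
V (derived state '0') is unique to G (autapomorphy; uninformative for grouping).
Most parsimonious ingroup topology: ((((K,A),R),Q),G).
Q and A share a more recent common ancestor with each other than either does with G, so G is the least closely related of the three.

G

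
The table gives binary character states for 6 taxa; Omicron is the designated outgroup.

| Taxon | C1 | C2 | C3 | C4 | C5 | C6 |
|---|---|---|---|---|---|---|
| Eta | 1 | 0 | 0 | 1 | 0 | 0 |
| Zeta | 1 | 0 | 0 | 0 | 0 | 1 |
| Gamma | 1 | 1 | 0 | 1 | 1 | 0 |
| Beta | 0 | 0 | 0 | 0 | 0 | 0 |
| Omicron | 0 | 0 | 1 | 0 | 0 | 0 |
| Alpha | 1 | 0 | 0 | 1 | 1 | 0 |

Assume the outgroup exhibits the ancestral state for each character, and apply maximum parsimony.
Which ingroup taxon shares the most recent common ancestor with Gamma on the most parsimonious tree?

Alpha

Character polarity is set by the outgroup: the derived state is whichever differs from the outgroup's state, so for C3 the derived state is '0', and for the remaining characters it is '1'.
C1: derived state '1' in Alpha, Eta, Gamma, and Zeta only — synapomorphy for {Alpha, Eta, Gamma, Zeta}.
C2 (derived state '1') is unique to Gamma (autapomorphy; uninformative for grouping).
C3 (derived state '0') is shared by all ingroup taxa — unites the whole ingroup.
C4: derived state '1' in Alpha, Eta, and Gamma only — synapomorphy for {Alpha, Eta, Gamma}.
C5 (derived state '1') is shared by Alpha and Gamma — a synapomorphy uniting that clade.
C6: derived state '1' in Zeta only — an autapomorphy, so it tells us nothing about relationships among taxa.
Most parsimonious ingroup topology: (Beta,(((Alpha,Gamma),Eta),Zeta)).
Gamma and Alpha form a cherry on this tree, so they are sister taxa.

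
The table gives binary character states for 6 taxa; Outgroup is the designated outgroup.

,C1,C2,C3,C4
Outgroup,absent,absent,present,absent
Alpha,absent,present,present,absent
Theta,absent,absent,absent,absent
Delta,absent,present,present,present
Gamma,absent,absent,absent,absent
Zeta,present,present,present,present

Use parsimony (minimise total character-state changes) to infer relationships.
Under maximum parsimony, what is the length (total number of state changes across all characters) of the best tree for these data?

Character polarity is set by the outgroup: the derived state is whichever differs from the outgroup's state, so for C3 the derived state is 'absent', and for the remaining characters it is 'present'.
C1 (derived state 'present') is unique to Zeta (autapomorphy; uninformative for grouping).
C2: derived state 'present' in Alpha, Delta, and Zeta only — synapomorphy for {Alpha, Delta, Zeta}.
C3: derived state 'absent' in Gamma and Theta only — synapomorphy for {Gamma, Theta}.
C4: derived state 'present' in Delta and Zeta only — synapomorphy for {Delta, Zeta}.
Most parsimonious ingroup topology: ((Theta,Gamma),(Alpha,(Zeta,Delta))).
Changes per character on this tree: C1: 1; C2: 1; C3: 1; C4: 1.
Total = 4.

4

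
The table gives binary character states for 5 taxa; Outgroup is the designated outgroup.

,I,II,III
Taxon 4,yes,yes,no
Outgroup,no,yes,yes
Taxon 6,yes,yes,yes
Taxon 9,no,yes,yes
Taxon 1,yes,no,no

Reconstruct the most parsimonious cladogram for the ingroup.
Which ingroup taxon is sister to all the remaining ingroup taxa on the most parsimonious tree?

Taxon 9

Character polarity is set by the outgroup: the derived state is whichever differs from the outgroup's state, so for II, III the derived state is 'no', and for the remaining characters it is 'yes'.
I (derived state 'yes') is shared by Taxon 1, Taxon 4, and Taxon 6 — a synapomorphy uniting that clade.
II (derived state 'no') is unique to Taxon 1 (autapomorphy; uninformative for grouping).
III (derived state 'no') is shared by Taxon 1 and Taxon 4 — a synapomorphy uniting that clade.
Most parsimonious ingroup topology: (Taxon 9,((Taxon 1,Taxon 4),Taxon 6)).
Taxon 9 is sister to the clade containing all other ingroup taxa, so it is the earliest-diverging (most basal) ingroup lineage.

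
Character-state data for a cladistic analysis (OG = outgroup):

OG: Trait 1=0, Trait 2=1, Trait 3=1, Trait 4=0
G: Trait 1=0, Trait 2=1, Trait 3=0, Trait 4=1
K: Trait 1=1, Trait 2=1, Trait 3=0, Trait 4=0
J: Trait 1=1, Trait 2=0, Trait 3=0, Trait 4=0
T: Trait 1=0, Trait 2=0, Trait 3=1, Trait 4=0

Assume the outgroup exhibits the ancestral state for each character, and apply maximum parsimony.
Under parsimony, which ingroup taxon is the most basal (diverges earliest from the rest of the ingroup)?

T

Character polarity is set by the outgroup: the derived state is whichever differs from the outgroup's state, so for Trait 2, Trait 3 the derived state is '0', and for the remaining characters it is '1'.
Trait 1 (derived state '1') is shared by J and K — a synapomorphy uniting that clade.
Trait 2 groups J and T, which is incompatible with the clades supported by the remaining characters; treating it as convergent (homoplasy) costs fewer steps than any alternative tree.
Trait 3: derived state '0' in G, J, and K only — synapomorphy for {G, J, K}.
Trait 4: derived state '1' in G only — an autapomorphy, so it tells us nothing about relationships among taxa.
Most parsimonious ingroup topology: ((G,(K,J)),T).
T is sister to the clade containing all other ingroup taxa, so it is the earliest-diverging (most basal) ingroup lineage.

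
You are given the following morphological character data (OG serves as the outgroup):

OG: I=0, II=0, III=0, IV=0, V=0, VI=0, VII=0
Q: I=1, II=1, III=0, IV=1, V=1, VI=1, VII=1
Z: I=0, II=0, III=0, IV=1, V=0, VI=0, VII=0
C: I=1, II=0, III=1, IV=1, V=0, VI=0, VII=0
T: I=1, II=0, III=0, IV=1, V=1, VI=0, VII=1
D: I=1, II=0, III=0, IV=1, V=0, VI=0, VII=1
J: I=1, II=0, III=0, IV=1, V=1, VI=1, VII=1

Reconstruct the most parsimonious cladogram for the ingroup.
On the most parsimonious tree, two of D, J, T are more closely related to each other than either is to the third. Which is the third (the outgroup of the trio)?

The outgroup has state '0' for every character, so '1' is the derived state throughout.
I (derived state '1') is shared by C, D, J, Q, and T — a synapomorphy uniting that clade.
II: derived state '1' in Q only — an autapomorphy, so it tells us nothing about relationships among taxa.
III: derived state '1' in C only — an autapomorphy, so it tells us nothing about relationships among taxa.
All ingroup taxa share the derived state '1' for IV; it defines the ingroup but does not resolve relationships within it.
V: derived state '1' in J, Q, and T only — synapomorphy for {J, Q, T}.
VI (derived state '1') is shared by J and Q — a synapomorphy uniting that clade.
Only D, J, Q, and T show the derived state '1' for VII, supporting them as a clade.
Most parsimonious ingroup topology: (((((Q,J),T),D),C),Z).
J and T share a more recent common ancestor with each other than either does with D, so D is the least closely related of the three.

D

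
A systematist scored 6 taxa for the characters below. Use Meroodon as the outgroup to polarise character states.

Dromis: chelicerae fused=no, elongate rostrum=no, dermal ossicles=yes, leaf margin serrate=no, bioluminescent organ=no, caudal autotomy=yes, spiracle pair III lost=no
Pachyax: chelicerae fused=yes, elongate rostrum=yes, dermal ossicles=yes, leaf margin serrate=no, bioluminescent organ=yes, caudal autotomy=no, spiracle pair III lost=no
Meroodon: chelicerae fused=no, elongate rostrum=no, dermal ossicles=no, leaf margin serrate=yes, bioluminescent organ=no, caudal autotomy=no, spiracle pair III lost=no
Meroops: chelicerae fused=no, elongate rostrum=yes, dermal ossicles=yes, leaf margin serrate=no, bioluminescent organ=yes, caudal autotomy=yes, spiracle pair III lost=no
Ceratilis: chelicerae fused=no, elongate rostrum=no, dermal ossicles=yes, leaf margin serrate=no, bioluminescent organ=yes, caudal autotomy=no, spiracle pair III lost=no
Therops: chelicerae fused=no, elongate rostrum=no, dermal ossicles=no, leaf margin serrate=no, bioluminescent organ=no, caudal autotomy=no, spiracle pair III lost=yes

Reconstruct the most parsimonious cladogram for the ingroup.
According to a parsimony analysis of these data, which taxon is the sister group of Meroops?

Pachyax

Character polarity is set by the outgroup: the derived state is whichever differs from the outgroup's state, so for leaf margin serrate the derived state is 'no', and for the remaining characters it is 'yes'.
chelicerae fused (derived state 'yes') is unique to Pachyax (autapomorphy; uninformative for grouping).
elongate rostrum: derived state 'yes' in Meroops and Pachyax only — synapomorphy for {Meroops, Pachyax}.
Only Ceratilis, Dromis, Meroops, and Pachyax show the derived state 'yes' for dermal ossicles, supporting them as a clade.
leaf margin serrate (derived state 'no') is shared by all ingroup taxa — unites the whole ingroup.
bioluminescent organ (derived state 'yes') is shared by Ceratilis, Meroops, and Pachyax — a synapomorphy uniting that clade.
caudal autotomy groups Dromis and Meroops, which is incompatible with the clades supported by the remaining characters; treating it as convergent (homoplasy) costs fewer steps than any alternative tree.
spiracle pair III lost (derived state 'yes') is unique to Therops (autapomorphy; uninformative for grouping).
Most parsimonious ingroup topology: ((Dromis,((Pachyax,Meroops),Ceratilis)),Therops).
Meroops and Pachyax form a cherry on this tree, so they are sister taxa.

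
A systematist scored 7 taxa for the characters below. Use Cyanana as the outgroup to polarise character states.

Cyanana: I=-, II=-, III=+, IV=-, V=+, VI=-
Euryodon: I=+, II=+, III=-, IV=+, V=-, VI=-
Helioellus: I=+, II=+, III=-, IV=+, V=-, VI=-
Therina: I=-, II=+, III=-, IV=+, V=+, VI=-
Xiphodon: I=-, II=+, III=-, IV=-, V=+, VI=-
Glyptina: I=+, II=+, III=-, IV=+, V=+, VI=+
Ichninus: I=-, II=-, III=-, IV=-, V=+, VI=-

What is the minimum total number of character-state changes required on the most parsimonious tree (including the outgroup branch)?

6

Character polarity is set by the outgroup: the derived state is whichever differs from the outgroup's state, so for III, V the derived state is '-', and for the remaining characters it is '+'.
I (derived state '+') is shared by Euryodon, Glyptina, and Helioellus — a synapomorphy uniting that clade.
II: derived state '+' in Euryodon, Glyptina, Helioellus, Therina, and Xiphodon only — synapomorphy for {Euryodon, Glyptina, Helioellus, Therina, Xiphodon}.
III (derived state '-') is shared by all ingroup taxa — unites the whole ingroup.
Only Euryodon, Glyptina, Helioellus, and Therina show the derived state '+' for IV, supporting them as a clade.
V (derived state '-') is shared by Euryodon and Helioellus — a synapomorphy uniting that clade.
VI: derived state '+' in Glyptina only — an autapomorphy, so it tells us nothing about relationships among taxa.
Most parsimonious ingroup topology: (((((Euryodon,Helioellus),Glyptina),Therina),Xiphodon),Ichninus).
Changes per character on this tree: I: 1; II: 1; III: 1; IV: 1; V: 1; VI: 1.
Total = 6.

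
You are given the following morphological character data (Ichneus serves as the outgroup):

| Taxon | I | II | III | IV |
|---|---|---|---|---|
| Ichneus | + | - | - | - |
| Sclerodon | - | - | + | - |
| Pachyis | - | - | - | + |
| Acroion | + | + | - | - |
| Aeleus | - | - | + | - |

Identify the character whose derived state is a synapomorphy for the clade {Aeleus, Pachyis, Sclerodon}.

I

Character polarity is set by the outgroup: the derived state is whichever differs from the outgroup's state, so for I the derived state is '-', and for the remaining characters it is '+'.
I (derived state '-') is shared by Aeleus, Pachyis, and Sclerodon — a synapomorphy uniting that clade.
II: derived state '+' in Acroion only — an autapomorphy, so it tells us nothing about relationships among taxa.
III: derived state '+' in Aeleus and Sclerodon only — synapomorphy for {Aeleus, Sclerodon}.
IV (derived state '+') is unique to Pachyis (autapomorphy; uninformative for grouping).
Most parsimonious ingroup topology: (((Aeleus,Sclerodon),Pachyis),Acroion).
The clade {Aeleus, Pachyis, Sclerodon} is supported by I: its derived state '-' occurs in exactly those taxa and in no other taxon (including the outgroup).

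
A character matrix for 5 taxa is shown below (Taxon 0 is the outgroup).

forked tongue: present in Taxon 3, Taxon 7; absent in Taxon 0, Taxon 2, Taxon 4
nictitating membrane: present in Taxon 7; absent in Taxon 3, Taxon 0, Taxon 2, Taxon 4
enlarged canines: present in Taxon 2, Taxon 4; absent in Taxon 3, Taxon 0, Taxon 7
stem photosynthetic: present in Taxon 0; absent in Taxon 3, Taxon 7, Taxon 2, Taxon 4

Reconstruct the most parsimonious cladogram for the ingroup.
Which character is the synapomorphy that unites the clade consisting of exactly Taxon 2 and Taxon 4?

enlarged canines

Character polarity is set by the outgroup: the derived state is whichever differs from the outgroup's state, so for stem photosynthetic the derived state is 'absent', and for the remaining characters it is 'present'.
forked tongue: derived state 'present' in Taxon 3 and Taxon 7 only — synapomorphy for {Taxon 3, Taxon 7}.
nictitating membrane: derived state 'present' in Taxon 7 only — an autapomorphy, so it tells us nothing about relationships among taxa.
Only Taxon 2 and Taxon 4 show the derived state 'present' for enlarged canines, supporting them as a clade.
All ingroup taxa share the derived state 'absent' for stem photosynthetic; it defines the ingroup but does not resolve relationships within it.
Most parsimonious ingroup topology: ((Taxon 7,Taxon 3),(Taxon 4,Taxon 2)).
The clade {Taxon 2, Taxon 4} is supported by enlarged canines: its derived state 'present' occurs in exactly those taxa and in no other taxon (including the outgroup).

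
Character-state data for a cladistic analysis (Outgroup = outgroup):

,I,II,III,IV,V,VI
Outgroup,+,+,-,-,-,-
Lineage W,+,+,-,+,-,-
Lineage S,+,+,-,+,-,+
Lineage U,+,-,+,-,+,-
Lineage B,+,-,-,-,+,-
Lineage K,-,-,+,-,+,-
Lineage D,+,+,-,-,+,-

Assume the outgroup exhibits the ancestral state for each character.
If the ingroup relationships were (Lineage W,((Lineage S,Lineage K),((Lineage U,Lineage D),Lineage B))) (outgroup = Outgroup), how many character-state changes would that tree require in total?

11

Map each character onto (Lineage W,((Lineage S,Lineage K),((Lineage U,Lineage D),Lineage B))) (rooted by Outgroup) and count the minimum state changes it requires (Fitch parsimony):
I: 1; II: 3; III: 2; IV: 2; V: 2; VI: 1.
Total tree length = 11.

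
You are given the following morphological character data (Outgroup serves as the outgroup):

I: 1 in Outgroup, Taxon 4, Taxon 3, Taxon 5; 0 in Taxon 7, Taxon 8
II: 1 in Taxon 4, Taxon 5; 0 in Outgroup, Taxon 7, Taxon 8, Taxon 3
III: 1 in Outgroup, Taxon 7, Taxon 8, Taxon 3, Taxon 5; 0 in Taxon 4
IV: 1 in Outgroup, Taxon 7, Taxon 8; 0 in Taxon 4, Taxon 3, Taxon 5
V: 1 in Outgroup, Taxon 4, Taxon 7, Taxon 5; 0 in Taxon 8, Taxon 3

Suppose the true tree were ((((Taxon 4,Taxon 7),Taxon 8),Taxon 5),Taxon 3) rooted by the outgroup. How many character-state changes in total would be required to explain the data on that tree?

10

Map each character onto ((((Taxon 4,Taxon 7),Taxon 8),Taxon 5),Taxon 3) (rooted by Outgroup) and count the minimum state changes it requires (Fitch parsimony):
I: 2; II: 2; III: 1; IV: 3; V: 2.
Total tree length = 10.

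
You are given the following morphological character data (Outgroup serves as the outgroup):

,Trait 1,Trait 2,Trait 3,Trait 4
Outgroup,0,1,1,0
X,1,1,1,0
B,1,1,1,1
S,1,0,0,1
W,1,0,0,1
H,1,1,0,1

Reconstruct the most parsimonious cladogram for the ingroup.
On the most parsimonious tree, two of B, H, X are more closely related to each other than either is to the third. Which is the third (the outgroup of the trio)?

X

Character polarity is set by the outgroup: the derived state is whichever differs from the outgroup's state, so for Trait 2, Trait 3 the derived state is '0', and for the remaining characters it is '1'.
Trait 1 (derived state '1') is shared by all ingroup taxa — unites the whole ingroup.
Only S and W show the derived state '0' for Trait 2, supporting them as a clade.
Trait 3: derived state '0' in H, S, and W only — synapomorphy for {H, S, W}.
Trait 4 (derived state '1') is shared by B, H, S, and W — a synapomorphy uniting that clade.
Most parsimonious ingroup topology: (X,(B,((S,W),H))).
H and B share a more recent common ancestor with each other than either does with X, so X is the least closely related of the three.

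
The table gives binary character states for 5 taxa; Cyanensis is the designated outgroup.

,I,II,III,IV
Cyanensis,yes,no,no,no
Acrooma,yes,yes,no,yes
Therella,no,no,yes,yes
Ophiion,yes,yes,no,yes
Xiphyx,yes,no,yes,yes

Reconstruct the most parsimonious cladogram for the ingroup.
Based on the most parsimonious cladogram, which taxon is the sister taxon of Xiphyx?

Character polarity is set by the outgroup: the derived state is whichever differs from the outgroup's state, so for I the derived state is 'no', and for the remaining characters it is 'yes'.
I: derived state 'no' in Therella only — an autapomorphy, so it tells us nothing about relationships among taxa.
II (derived state 'yes') is shared by Acrooma and Ophiion — a synapomorphy uniting that clade.
III: derived state 'yes' in Therella and Xiphyx only — synapomorphy for {Therella, Xiphyx}.
All ingroup taxa share the derived state 'yes' for IV; it defines the ingroup but does not resolve relationships within it.
Most parsimonious ingroup topology: ((Acrooma,Ophiion),(Therella,Xiphyx)).
Xiphyx and Therella form a cherry on this tree, so they are sister taxa.

Therella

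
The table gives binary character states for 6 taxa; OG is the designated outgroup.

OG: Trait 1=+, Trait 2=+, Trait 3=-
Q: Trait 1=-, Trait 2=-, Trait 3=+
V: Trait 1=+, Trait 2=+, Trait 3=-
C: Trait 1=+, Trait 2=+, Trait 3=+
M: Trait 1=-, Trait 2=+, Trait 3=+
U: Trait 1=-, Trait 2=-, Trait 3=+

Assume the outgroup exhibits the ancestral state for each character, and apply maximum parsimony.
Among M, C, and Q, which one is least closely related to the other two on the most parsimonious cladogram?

C

Character polarity is set by the outgroup: the derived state is whichever differs from the outgroup's state, so for Trait 1, Trait 2 the derived state is '-', and for the remaining characters it is '+'.
Trait 1: derived state '-' in M, Q, and U only — synapomorphy for {M, Q, U}.
Only Q and U show the derived state '-' for Trait 2, supporting them as a clade.
Only C, M, Q, and U show the derived state '+' for Trait 3, supporting them as a clade.
Most parsimonious ingroup topology: ((((Q,U),M),C),V).
M and Q share a more recent common ancestor with each other than either does with C, so C is the least closely related of the three.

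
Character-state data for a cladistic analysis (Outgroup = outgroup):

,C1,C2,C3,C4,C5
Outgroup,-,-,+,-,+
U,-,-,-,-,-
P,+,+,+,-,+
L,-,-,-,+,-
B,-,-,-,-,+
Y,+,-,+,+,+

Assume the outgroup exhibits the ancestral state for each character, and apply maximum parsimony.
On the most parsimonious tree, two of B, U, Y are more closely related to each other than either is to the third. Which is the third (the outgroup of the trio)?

Y

Character polarity is set by the outgroup: the derived state is whichever differs from the outgroup's state, so for C3, C5 the derived state is '-', and for the remaining characters it is '+'.
C1: derived state '+' in P and Y only — synapomorphy for {P, Y}.
C2 (derived state '+') is unique to P (autapomorphy; uninformative for grouping).
C3: derived state '-' in B, L, and U only — synapomorphy for {B, L, U}.
C4 (state '+') occurs in L and Y but conflicts with the nesting implied by the other characters — most parsimoniously interpreted as homoplasy.
C5: derived state '-' in L and U only — synapomorphy for {L, U}.
Most parsimonious ingroup topology: (((U,L),B),(P,Y)).
B and U share a more recent common ancestor with each other than either does with Y, so Y is the least closely related of the three.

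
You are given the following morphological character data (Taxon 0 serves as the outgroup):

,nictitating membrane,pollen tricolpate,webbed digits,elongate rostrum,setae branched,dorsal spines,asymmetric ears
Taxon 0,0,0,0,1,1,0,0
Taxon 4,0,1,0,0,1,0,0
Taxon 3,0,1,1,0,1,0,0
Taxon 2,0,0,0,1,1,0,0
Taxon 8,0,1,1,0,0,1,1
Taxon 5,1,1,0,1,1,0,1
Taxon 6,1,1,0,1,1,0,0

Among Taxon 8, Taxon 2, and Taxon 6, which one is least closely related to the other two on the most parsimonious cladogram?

Taxon 2

Character polarity is set by the outgroup: the derived state is whichever differs from the outgroup's state, so for elongate rostrum, setae branched the derived state is '0', and for the remaining characters it is '1'.
nictitating membrane: derived state '1' in Taxon 5 and Taxon 6 only — synapomorphy for {Taxon 5, Taxon 6}.
pollen tricolpate: derived state '1' in Taxon 3, Taxon 4, Taxon 5, Taxon 6, and Taxon 8 only — synapomorphy for {Taxon 3, Taxon 4, Taxon 5, Taxon 6, Taxon 8}.
Only Taxon 3 and Taxon 8 show the derived state '1' for webbed digits, supporting them as a clade.
elongate rostrum: derived state '0' in Taxon 3, Taxon 4, and Taxon 8 only — synapomorphy for {Taxon 3, Taxon 4, Taxon 8}.
setae branched: derived state '0' in Taxon 8 only — an autapomorphy, so it tells us nothing about relationships among taxa.
dorsal spines: derived state '1' in Taxon 8 only — an autapomorphy, so it tells us nothing about relationships among taxa.
asymmetric ears groups Taxon 5 and Taxon 8, which is incompatible with the clades supported by the remaining characters; treating it as convergent (homoplasy) costs fewer steps than any alternative tree.
Most parsimonious ingroup topology: (((Taxon 4,(Taxon 3,Taxon 8)),(Taxon 5,Taxon 6)),Taxon 2).
Taxon 8 and Taxon 6 share a more recent common ancestor with each other than either does with Taxon 2, so Taxon 2 is the least closely related of the three.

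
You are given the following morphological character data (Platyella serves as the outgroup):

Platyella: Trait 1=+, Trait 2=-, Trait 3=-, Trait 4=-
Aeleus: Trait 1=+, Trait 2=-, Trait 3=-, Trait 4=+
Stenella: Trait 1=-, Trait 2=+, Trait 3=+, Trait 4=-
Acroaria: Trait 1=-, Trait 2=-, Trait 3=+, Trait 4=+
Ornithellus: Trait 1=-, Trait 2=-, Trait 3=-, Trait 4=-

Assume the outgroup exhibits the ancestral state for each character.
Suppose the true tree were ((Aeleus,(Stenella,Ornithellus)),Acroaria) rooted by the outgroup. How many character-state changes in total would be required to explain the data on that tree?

7

Map each character onto ((Aeleus,(Stenella,Ornithellus)),Acroaria) (rooted by Platyella) and count the minimum state changes it requires (Fitch parsimony):
Trait 1: 2; Trait 2: 1; Trait 3: 2; Trait 4: 2.
Total tree length = 7.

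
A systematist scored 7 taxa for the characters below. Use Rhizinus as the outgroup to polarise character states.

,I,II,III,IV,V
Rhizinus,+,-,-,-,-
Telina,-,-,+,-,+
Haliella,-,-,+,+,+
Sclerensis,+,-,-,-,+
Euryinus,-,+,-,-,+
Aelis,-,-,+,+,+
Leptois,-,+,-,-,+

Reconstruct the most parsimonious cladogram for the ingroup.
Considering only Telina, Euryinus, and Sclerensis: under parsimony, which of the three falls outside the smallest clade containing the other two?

Character polarity is set by the outgroup: the derived state is whichever differs from the outgroup's state, so for I the derived state is '-', and for the remaining characters it is '+'.
I: derived state '-' in Aelis, Euryinus, Haliella, Leptois, and Telina only — synapomorphy for {Aelis, Euryinus, Haliella, Leptois, Telina}.
II: derived state '+' in Euryinus and Leptois only — synapomorphy for {Euryinus, Leptois}.
Only Aelis, Haliella, and Telina show the derived state '+' for III, supporting them as a clade.
Only Aelis and Haliella show the derived state '+' for IV, supporting them as a clade.
V (derived state '+') is shared by all ingroup taxa — unites the whole ingroup.
Most parsimonious ingroup topology: (((Telina,(Haliella,Aelis)),(Euryinus,Leptois)),Sclerensis).
Telina and Euryinus share a more recent common ancestor with each other than either does with Sclerensis, so Sclerensis is the least closely related of the three.

Sclerensis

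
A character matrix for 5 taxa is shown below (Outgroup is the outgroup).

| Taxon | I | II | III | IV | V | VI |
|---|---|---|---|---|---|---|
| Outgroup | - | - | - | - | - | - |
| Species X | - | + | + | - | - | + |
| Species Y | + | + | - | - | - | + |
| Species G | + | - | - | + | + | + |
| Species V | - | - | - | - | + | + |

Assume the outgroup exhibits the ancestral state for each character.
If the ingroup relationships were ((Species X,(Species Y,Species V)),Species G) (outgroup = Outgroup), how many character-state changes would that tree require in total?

Map each character onto ((Species X,(Species Y,Species V)),Species G) (rooted by Outgroup) and count the minimum state changes it requires (Fitch parsimony):
I: 2; II: 2; III: 1; IV: 1; V: 2; VI: 1.
Total tree length = 9.

9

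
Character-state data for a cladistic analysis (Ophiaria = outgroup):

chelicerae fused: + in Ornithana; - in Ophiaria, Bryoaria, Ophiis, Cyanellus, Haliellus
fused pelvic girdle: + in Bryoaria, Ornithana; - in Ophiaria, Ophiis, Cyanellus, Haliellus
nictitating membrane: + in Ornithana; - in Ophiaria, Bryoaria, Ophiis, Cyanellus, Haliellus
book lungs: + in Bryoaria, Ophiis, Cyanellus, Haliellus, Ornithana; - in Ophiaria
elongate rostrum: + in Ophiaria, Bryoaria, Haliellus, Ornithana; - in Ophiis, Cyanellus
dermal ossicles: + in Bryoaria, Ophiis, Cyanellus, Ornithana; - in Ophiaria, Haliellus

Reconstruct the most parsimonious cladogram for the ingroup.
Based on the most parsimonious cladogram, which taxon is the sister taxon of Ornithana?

Bryoaria

Character polarity is set by the outgroup: the derived state is whichever differs from the outgroup's state, so for elongate rostrum the derived state is '-', and for the remaining characters it is '+'.
chelicerae fused: derived state '+' in Ornithana only — an autapomorphy, so it tells us nothing about relationships among taxa.
fused pelvic girdle (derived state '+') is shared by Bryoaria and Ornithana — a synapomorphy uniting that clade.
nictitating membrane: derived state '+' in Ornithana only — an autapomorphy, so it tells us nothing about relationships among taxa.
All ingroup taxa share the derived state '+' for book lungs; it defines the ingroup but does not resolve relationships within it.
elongate rostrum (derived state '-') is shared by Cyanellus and Ophiis — a synapomorphy uniting that clade.
Only Bryoaria, Cyanellus, Ophiis, and Ornithana show the derived state '+' for dermal ossicles, supporting them as a clade.
Most parsimonious ingroup topology: (((Bryoaria,Ornithana),(Ophiis,Cyanellus)),Haliellus).
Ornithana and Bryoaria form a cherry on this tree, so they are sister taxa.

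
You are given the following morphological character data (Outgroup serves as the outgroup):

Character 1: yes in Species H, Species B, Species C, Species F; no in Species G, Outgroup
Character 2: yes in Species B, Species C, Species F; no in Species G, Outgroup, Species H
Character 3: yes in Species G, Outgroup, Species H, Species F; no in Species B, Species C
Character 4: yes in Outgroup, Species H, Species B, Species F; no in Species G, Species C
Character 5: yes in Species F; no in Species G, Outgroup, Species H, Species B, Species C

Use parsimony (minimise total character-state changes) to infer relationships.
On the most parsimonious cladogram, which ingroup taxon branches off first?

Species G

Character polarity is set by the outgroup: the derived state is whichever differs from the outgroup's state, so for Character 3, Character 4 the derived state is 'no', and for the remaining characters it is 'yes'.
Only Species B, Species C, Species F, and Species H show the derived state 'yes' for Character 1, supporting them as a clade.
Character 2 (derived state 'yes') is shared by Species B, Species C, and Species F — a synapomorphy uniting that clade.
Character 3 (derived state 'no') is shared by Species B and Species C — a synapomorphy uniting that clade.
Character 4 groups Species C and Species G, which is incompatible with the clades supported by the remaining characters; treating it as convergent (homoplasy) costs fewer steps than any alternative tree.
Character 5: derived state 'yes' in Species F only — an autapomorphy, so it tells us nothing about relationships among taxa.
Most parsimonious ingroup topology: (Species G,(((Species B,Species C),Species F),Species H)).
Species G is sister to the clade containing all other ingroup taxa, so it is the earliest-diverging (most basal) ingroup lineage.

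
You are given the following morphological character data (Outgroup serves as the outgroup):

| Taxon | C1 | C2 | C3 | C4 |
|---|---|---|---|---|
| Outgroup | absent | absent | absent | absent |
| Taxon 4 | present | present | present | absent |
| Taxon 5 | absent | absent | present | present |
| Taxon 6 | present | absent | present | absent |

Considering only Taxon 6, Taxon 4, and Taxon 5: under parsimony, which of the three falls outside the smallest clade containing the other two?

The outgroup has state 'absent' for every character, so 'present' is the derived state throughout.
C1 (derived state 'present') is shared by Taxon 4 and Taxon 6 — a synapomorphy uniting that clade.
C2: derived state 'present' in Taxon 4 only — an autapomorphy, so it tells us nothing about relationships among taxa.
C3 (derived state 'present') is shared by all ingroup taxa — unites the whole ingroup.
C4 (derived state 'present') is unique to Taxon 5 (autapomorphy; uninformative for grouping).
Most parsimonious ingroup topology: ((Taxon 4,Taxon 6),Taxon 5).
Taxon 4 and Taxon 6 share a more recent common ancestor with each other than either does with Taxon 5, so Taxon 5 is the least closely related of the three.

Taxon 5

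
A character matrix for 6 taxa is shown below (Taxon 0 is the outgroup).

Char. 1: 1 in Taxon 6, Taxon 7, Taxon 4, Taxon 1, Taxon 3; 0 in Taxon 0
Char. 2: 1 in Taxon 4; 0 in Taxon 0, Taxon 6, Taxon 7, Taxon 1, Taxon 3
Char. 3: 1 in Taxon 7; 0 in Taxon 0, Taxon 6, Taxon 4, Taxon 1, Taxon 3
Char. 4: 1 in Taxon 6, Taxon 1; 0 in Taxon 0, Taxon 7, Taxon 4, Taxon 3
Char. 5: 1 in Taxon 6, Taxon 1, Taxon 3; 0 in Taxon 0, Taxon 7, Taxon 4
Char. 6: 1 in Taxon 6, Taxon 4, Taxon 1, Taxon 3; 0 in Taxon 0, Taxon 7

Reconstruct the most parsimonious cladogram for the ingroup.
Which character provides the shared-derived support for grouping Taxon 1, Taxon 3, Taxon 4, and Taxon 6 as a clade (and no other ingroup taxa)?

Char. 6

The outgroup has state '0' for every character, so '1' is the derived state throughout.
Char. 1 (derived state '1') is shared by all ingroup taxa — unites the whole ingroup.
Char. 2 (derived state '1') is unique to Taxon 4 (autapomorphy; uninformative for grouping).
Char. 3 (derived state '1') is unique to Taxon 7 (autapomorphy; uninformative for grouping).
Char. 4 (derived state '1') is shared by Taxon 1 and Taxon 6 — a synapomorphy uniting that clade.
Char. 5 (derived state '1') is shared by Taxon 1, Taxon 3, and Taxon 6 — a synapomorphy uniting that clade.
Only Taxon 1, Taxon 3, Taxon 4, and Taxon 6 show the derived state '1' for Char. 6, supporting them as a clade.
Most parsimonious ingroup topology: ((((Taxon 6,Taxon 1),Taxon 3),Taxon 4),Taxon 7).
The clade {Taxon 1, Taxon 3, Taxon 4, Taxon 6} is supported by Char. 6: its derived state '1' occurs in exactly those taxa and in no other taxon (including the outgroup).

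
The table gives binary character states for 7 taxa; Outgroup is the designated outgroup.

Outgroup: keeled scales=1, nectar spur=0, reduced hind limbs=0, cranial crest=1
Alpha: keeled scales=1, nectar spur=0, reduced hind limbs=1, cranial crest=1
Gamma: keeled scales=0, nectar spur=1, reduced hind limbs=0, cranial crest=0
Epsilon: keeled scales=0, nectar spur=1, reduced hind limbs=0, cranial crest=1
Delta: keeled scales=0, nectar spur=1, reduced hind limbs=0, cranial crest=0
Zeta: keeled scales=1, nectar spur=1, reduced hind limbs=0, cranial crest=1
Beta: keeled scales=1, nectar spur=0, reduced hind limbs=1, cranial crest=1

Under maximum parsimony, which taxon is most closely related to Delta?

Gamma

Character polarity is set by the outgroup: the derived state is whichever differs from the outgroup's state, so for keeled scales, cranial crest the derived state is '0', and for the remaining characters it is '1'.
keeled scales: derived state '0' in Delta, Epsilon, and Gamma only — synapomorphy for {Delta, Epsilon, Gamma}.
nectar spur: derived state '1' in Delta, Epsilon, Gamma, and Zeta only — synapomorphy for {Delta, Epsilon, Gamma, Zeta}.
reduced hind limbs (derived state '1') is shared by Alpha and Beta — a synapomorphy uniting that clade.
cranial crest (derived state '0') is shared by Delta and Gamma — a synapomorphy uniting that clade.
Most parsimonious ingroup topology: ((Alpha,Beta),(((Gamma,Delta),Epsilon),Zeta)).
Delta and Gamma form a cherry on this tree, so they are sister taxa.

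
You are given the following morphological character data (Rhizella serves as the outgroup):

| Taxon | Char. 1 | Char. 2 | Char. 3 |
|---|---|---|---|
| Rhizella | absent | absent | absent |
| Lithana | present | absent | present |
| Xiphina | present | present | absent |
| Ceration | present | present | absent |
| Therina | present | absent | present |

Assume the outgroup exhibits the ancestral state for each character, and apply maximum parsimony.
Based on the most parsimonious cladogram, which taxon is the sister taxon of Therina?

The outgroup has state 'absent' for every character, so 'present' is the derived state throughout.
Char. 1 (derived state 'present') is shared by all ingroup taxa — unites the whole ingroup.
Char. 2: derived state 'present' in Ceration and Xiphina only — synapomorphy for {Ceration, Xiphina}.
Char. 3 (derived state 'present') is shared by Lithana and Therina — a synapomorphy uniting that clade.
Most parsimonious ingroup topology: ((Therina,Lithana),(Ceration,Xiphina)).
Therina and Lithana form a cherry on this tree, so they are sister taxa.

Lithana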